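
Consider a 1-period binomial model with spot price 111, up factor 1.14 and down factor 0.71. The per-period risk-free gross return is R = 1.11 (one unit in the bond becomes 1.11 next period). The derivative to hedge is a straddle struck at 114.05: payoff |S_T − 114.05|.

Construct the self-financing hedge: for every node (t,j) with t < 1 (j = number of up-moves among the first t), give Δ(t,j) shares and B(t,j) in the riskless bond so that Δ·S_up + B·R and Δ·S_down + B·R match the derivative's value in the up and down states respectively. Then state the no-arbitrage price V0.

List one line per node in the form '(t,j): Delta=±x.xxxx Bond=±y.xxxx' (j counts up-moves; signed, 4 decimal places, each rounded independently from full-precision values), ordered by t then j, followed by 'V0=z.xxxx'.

(0,0): Delta=-0.4766 Bond=65.5891
V0=12.6822

The replicating-portfolio and risk-neutral prices coincide; use p* = (1.11−0.71)/(1.14−0.71) = 0.9302 for the latter.
Terminal payoffs: V(1,0)=35.2400, V(1,1)=12.4900
  t=0,j=0: stock 111.0000 → up 126.5400 (V=12.4900), down 78.8100 (V=35.2400). Price 12.6822; hedge Δ=-0.4766, bond B=65.5891.
Check: Δ(0,0)·S0 + B(0,0) = 12.6822 = V0.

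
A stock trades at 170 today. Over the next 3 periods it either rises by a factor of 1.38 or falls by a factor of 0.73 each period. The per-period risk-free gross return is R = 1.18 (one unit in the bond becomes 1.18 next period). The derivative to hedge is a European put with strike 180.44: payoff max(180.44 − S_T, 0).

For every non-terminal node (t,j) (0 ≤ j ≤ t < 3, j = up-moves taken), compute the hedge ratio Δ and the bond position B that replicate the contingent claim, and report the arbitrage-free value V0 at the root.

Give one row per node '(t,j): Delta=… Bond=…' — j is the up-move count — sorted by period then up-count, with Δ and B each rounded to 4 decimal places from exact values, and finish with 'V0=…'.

(0,0): Delta=-0.1897 Bond=40.9075
(1,0): Delta=-0.5935 Bond=98.3769
(1,1): Delta=-0.0948 Bond=26.0015
(2,0): Delta=-1.0000 Bond=152.9153
(2,1): Delta=-0.4979 Bond=99.7156
(2,2): Delta=0.0000 Bond=0.0000
V0=8.6593

The replicating-portfolio and risk-neutral prices coincide; use p* = (1.18−0.73)/(1.38−0.73) = 0.6923 for the latter.
Terminal values V(3,·): V(3,0)=114.3071, V(3,1)=55.4217, V(3,2)=0.0000, V(3,3)=0.0000
  t=2,j=0: stock 90.5930 → up 125.0183 (V=55.4217), down 66.1329 (V=114.3071). Price 62.3223; hedge Δ=-1.0000, bond B=152.9153.
  t=2,j=1: stock 171.2580 → up 236.3360 (V=0.0000), down 125.0183 (V=55.4217). Price 14.4515; hedge Δ=-0.4979, bond B=99.7156.
  t=2,j=2: stock 323.7480 → up 446.7722 (V=0.0000), down 236.3360 (V=0.0000). Price 0.0000; hedge Δ=0.0000, bond B=0.0000.
  t=1,j=0: stock 124.1000 → up 171.2580 (V=14.4515), down 90.5930 (V=62.3223). Price 24.7297; hedge Δ=-0.5935, bond B=98.3769.
  t=1,j=1: stock 234.6000 → up 323.7480 (V=0.0000), down 171.2580 (V=14.4515). Price 3.7683; hedge Δ=-0.0948, bond B=26.0015.
  t=0,j=0: stock 170.0000 → up 234.6000 (V=3.7683), down 124.1000 (V=24.7297). Price 8.6593; hedge Δ=-0.1897, bond B=40.9075.
Check: Δ(0,0)·S0 + B(0,0) = 8.6593 = V0.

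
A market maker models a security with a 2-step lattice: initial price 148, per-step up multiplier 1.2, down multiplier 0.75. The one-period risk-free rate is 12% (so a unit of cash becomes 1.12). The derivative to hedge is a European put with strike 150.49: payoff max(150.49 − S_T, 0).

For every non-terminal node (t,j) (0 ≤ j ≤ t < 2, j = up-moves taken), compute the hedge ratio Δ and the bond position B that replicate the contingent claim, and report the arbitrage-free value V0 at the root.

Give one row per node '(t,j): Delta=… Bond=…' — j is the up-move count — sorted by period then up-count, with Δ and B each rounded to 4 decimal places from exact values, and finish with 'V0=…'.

(0,0): Delta=-0.3096 Bond=51.5495
(1,0): Delta=-1.0000 Bond=134.3661
(1,1): Delta=-0.2163 Bond=41.1667
V0=5.7237

No-arbitrage ⇒ martingale measure with p* = (R−d)/(u−d) = 0.8222.
Terminal values V(2,·): V(2,0)=67.2400, V(2,1)=17.2900, V(2,2)=0.0000
(1,0): S=111.0000. Δ = (V_up−V_dn)/(S_up−S_dn) = (17.2900−67.2400)/(133.2000−83.2500) = -1.0000. V = [p*·17.2900 + (1−p*)·67.2400]/1.12 = 23.3661. B = V − Δ·S = 134.3661.
(1,1): S=177.6000. Δ = (V_up−V_dn)/(S_up−S_dn) = (0.0000−17.2900)/(213.1200−133.2000) = -0.2163. V = [p*·0.0000 + (1−p*)·17.2900]/1.12 = 2.7444. B = V − Δ·S = 41.1667.
(0,0): S=148.0000. Δ = (V_up−V_dn)/(S_up−S_dn) = (2.7444−23.3661)/(177.6000−111.0000) = -0.3096. V = [p*·2.7444 + (1−p*)·23.3661]/1.12 = 5.7237. B = V − Δ·S = 51.5495.
The time-0 hedge costs 5.7237, which is the no-arbitrage price.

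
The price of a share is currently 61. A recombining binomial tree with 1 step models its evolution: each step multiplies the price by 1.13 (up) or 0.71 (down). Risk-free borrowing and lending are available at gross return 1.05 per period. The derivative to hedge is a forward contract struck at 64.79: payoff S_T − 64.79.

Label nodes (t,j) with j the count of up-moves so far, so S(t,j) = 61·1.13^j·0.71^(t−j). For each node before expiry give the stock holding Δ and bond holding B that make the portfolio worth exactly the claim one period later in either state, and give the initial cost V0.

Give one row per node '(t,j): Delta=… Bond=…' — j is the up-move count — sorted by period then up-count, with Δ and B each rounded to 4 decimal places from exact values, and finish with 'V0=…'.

(0,0): Delta=1.0000 Bond=-61.7048
V0=-0.7048

No-arbitrage ⇒ martingale measure with p* = (R−d)/(u−d) = 0.8095.
Terminal values V(1,·): V(1,0)=-21.4800, V(1,1)=4.1400
Node (0,0) S=61.0000: V=(p*·4.1400+(1−p*)·-21.4800)/1.05=-0.7048; Δ=(4.1400−-21.4800)/(68.9300−43.3100)=1.0000; B=V−Δ·S=-61.7048
Check: Δ(0,0)·S0 + B(0,0) = -0.7048 = V0.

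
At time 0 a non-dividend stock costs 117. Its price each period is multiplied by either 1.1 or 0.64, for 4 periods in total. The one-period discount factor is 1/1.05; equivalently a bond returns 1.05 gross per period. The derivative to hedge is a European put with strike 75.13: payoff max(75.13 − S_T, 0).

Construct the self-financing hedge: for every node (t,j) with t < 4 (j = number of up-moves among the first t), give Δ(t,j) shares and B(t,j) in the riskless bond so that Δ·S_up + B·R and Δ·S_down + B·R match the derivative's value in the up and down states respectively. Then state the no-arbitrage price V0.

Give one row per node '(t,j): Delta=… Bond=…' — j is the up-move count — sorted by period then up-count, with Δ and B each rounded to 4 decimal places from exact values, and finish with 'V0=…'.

(0,0): Delta=-0.0839 Bond=10.7688
(1,0): Delta=-0.4867 Bond=41.4742
(1,1): Delta=-0.0553 Bond=7.6283
(2,0): Delta=-1.0000 Bond=68.1451
(2,1): Delta=-0.4503 Bond=40.5482
(2,2): Delta=-0.0273 Bond=4.0416
(3,0): Delta=-1.0000 Bond=71.5524
(3,1): Delta=-1.0000 Bond=71.5524
(3,2): Delta=-0.4113 Bond=39.0419
(3,3): Delta=0.0000 Bond=0.0000
V0=0.9565

Under the risk-neutral measure, an up-move has probability p* = (R−d)/(u−d) = 0.8913 and values discount at R = 1.05.
At expiry t=4: V(4,0)=55.5007, V(4,1)=41.3921, V(4,2)=17.1429, V(4,3)=0.0000, V(4,4)=0.0000
(3,0): S=30.6708. Δ = (V_up−V_dn)/(S_up−S_dn) = (41.3921−55.5007)/(33.7379−19.6293) = -1.0000. V = [p*·41.3921 + (1−p*)·55.5007]/1.05 = 40.8815. B = V − Δ·S = 71.5524.
(3,1): S=52.7155. Δ = (V_up−V_dn)/(S_up−S_dn) = (17.1429−41.3921)/(57.9871−33.7379) = -1.0000. V = [p*·17.1429 + (1−p*)·41.3921]/1.05 = 18.8369. B = V − Δ·S = 71.5524.
(3,2): S=90.6048. Δ = (V_up−V_dn)/(S_up−S_dn) = (0.0000−17.1429)/(99.6653−57.9871) = -0.4113. V = [p*·0.0000 + (1−p*)·17.1429]/1.05 = 1.7746. B = V − Δ·S = 39.0419.
(3,3): S=155.7270. Δ = (V_up−V_dn)/(S_up−S_dn) = (0.0000−0.0000)/(171.2997−99.6653) = 0.0000. V = [p*·0.0000 + (1−p*)·0.0000]/1.05 = 0.0000. B = V − Δ·S = 0.0000.
(2,0): S=47.9232. Δ = (V_up−V_dn)/(S_up−S_dn) = (18.8369−40.8815)/(52.7155−30.6708) = -1.0000. V = [p*·18.8369 + (1−p*)·40.8815]/1.05 = 20.2219. B = V − Δ·S = 68.1451.
(2,1): S=82.3680. Δ = (V_up−V_dn)/(S_up−S_dn) = (1.7746−18.8369)/(90.6048−52.7155) = -0.4503. V = [p*·1.7746 + (1−p*)·18.8369]/1.05 = 3.4564. B = V − Δ·S = 40.5482.
(2,2): S=141.5700. Δ = (V_up−V_dn)/(S_up−S_dn) = (0.0000−1.7746)/(155.7270−90.6048) = -0.0273. V = [p*·0.0000 + (1−p*)·1.7746]/1.05 = 0.1837. B = V − Δ·S = 4.0416.
(1,0): S=74.8800. Δ = (V_up−V_dn)/(S_up−S_dn) = (3.4564−20.2219)/(82.3680−47.9232) = -0.4867. V = [p*·3.4564 + (1−p*)·20.2219]/1.05 = 5.0274. B = V − Δ·S = 41.4742.
(1,1): S=128.7000. Δ = (V_up−V_dn)/(S_up−S_dn) = (0.1837−3.4564)/(141.5700−82.3680) = -0.0553. V = [p*·0.1837 + (1−p*)·3.4564]/1.05 = 0.5137. B = V − Δ·S = 7.6283.
(0,0): S=117.0000. Δ = (V_up−V_dn)/(S_up−S_dn) = (0.5137−5.0274)/(128.7000−74.8800) = -0.0839. V = [p*·0.5137 + (1−p*)·5.0274]/1.05 = 0.9565. B = V − Δ·S = 10.7688.
Each (Δ,B) replicates both successor values, so the strategy is self-financing and V0 is arbitrage-free.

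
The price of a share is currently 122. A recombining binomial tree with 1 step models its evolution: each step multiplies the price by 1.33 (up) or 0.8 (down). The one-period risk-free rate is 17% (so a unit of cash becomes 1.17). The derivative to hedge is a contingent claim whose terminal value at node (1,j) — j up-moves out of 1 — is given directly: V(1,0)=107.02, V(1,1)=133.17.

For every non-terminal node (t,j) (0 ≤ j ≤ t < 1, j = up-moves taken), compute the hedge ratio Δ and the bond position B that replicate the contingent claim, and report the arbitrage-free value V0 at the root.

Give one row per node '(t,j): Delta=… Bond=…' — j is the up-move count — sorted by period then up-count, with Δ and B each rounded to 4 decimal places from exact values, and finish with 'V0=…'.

Under the risk-neutral measure, an up-move has probability p* = (R−d)/(u−d) = 0.6981 and values discount at R = 1.17.
At expiry t=1: V(1,0)=107.0200, V(1,1)=133.1700
Node (0,0) S=122.0000: V=(p*·133.1700+(1−p*)·107.0200)/1.17=107.0732; Δ=(133.1700−107.0200)/(162.2600−97.6000)=0.4044; B=V−Δ·S=57.7336
Root portfolio cost Δ·122+B reproduces V0=107.0732.

(0,0): Delta=0.4044 Bond=57.7336
V0=107.0732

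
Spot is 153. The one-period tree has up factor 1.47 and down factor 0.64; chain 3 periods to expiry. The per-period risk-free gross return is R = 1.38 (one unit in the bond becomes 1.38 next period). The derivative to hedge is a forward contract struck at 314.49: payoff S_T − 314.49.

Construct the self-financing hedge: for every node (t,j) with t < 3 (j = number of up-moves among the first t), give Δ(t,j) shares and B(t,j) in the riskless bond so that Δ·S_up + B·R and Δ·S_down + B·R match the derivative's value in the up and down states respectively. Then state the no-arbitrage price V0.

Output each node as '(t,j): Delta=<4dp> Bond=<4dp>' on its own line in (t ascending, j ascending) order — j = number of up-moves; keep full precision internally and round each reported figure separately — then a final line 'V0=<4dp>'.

(0,0): Delta=1.0000 Bond=-119.6657
(1,0): Delta=1.0000 Bond=-165.1386
(1,1): Delta=1.0000 Bond=-165.1386
(2,0): Delta=1.0000 Bond=-227.8913
(2,1): Delta=1.0000 Bond=-227.8913
(2,2): Delta=1.0000 Bond=-227.8913
V0=33.3343

Risk-neutral probability p* = (R−d)/(u−d) = (1.38−0.64)/(1.47−0.64) = 0.8916.
Terminal payoffs: V(3,0)=-274.3820, V(3,1)=-222.3669, V(3,2)=-102.8947, V(3,3)=171.5180
  t=2,j=0: stock 62.6688 → up 92.1231 (V=-222.3669), down 40.1080 (V=-274.3820). Price -165.2225; hedge Δ=1.0000, bond B=-227.8913.
  t=2,j=1: stock 143.9424 → up 211.5953 (V=-102.8947), down 92.1231 (V=-222.3669). Price -83.9489; hedge Δ=1.0000, bond B=-227.8913.
  t=2,j=2: stock 330.6177 → up 486.0080 (V=171.5180), down 211.5953 (V=-102.8947). Price 102.7264; hedge Δ=1.0000, bond B=-227.8913.
  t=1,j=0: stock 97.9200 → up 143.9424 (V=-83.9489), down 62.6688 (V=-165.2225). Price -67.2186; hedge Δ=1.0000, bond B=-165.1386.
  t=1,j=1: stock 224.9100 → up 330.6177 (V=102.7264), down 143.9424 (V=-83.9489). Price 59.7714; hedge Δ=1.0000, bond B=-165.1386.
  t=0,j=0: stock 153.0000 → up 224.9100 (V=59.7714), down 97.9200 (V=-67.2186). Price 33.3343; hedge Δ=1.0000, bond B=-119.6657.
The time-0 hedge costs 33.3343, which is the no-arbitrage price.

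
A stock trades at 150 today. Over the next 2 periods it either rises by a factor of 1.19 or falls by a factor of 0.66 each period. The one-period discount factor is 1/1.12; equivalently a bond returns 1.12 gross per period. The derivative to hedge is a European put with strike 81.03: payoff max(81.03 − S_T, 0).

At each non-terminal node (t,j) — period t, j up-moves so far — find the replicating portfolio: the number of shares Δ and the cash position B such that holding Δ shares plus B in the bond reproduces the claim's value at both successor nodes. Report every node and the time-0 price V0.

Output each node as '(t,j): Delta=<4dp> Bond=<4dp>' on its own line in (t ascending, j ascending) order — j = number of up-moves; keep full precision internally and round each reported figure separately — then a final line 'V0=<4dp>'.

(0,0): Delta=-0.0233 Bond=3.7092
(1,0): Delta=-0.2990 Bond=31.4540
(1,1): Delta=0.0000 Bond=0.0000
V0=0.2182

Since d<R<u, set p* = (R−d)/(u−d) = 0.8679; price each node as the discounted p*-expectation of its children.
Terminal payoffs: V(2,0)=15.6900, V(2,1)=0.0000, V(2,2)=0.0000
  t=1,j=0: stock 99.0000 → up 117.8100 (V=0.0000), down 65.3400 (V=15.6900). Price 1.8502; hedge Δ=-0.2990, bond B=31.4540.
  t=1,j=1: stock 178.5000 → up 212.4150 (V=0.0000), down 117.8100 (V=0.0000). Price 0.0000; hedge Δ=0.0000, bond B=0.0000.
  t=0,j=0: stock 150.0000 → up 178.5000 (V=0.0000), down 99.0000 (V=1.8502). Price 0.2182; hedge Δ=-0.0233, bond B=3.7092.
Self-financing check: at every node Δ·S+B equals the discounted successor values.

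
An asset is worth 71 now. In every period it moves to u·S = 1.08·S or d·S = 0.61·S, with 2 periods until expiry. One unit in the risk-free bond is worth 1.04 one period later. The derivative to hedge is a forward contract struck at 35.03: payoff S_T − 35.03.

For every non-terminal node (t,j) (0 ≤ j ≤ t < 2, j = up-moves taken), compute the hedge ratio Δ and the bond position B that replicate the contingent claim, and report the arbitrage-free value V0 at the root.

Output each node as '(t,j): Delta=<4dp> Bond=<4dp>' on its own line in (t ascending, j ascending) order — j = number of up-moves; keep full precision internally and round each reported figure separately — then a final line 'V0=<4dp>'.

(0,0): Delta=1.0000 Bond=-32.3872
(1,0): Delta=1.0000 Bond=-33.6827
(1,1): Delta=1.0000 Bond=-33.6827
V0=38.6128

The replicating-portfolio and risk-neutral prices coincide; use p* = (1.04−0.61)/(1.08−0.61) = 0.9149 for the latter.
Terminal values V(2,·): V(2,0)=-8.6109, V(2,1)=11.7448, V(2,2)=47.7844
(1,0): S=43.3100. Δ = (V_up−V_dn)/(S_up−S_dn) = (11.7448−-8.6109)/(46.7748−26.4191) = 1.0000. V = [p*·11.7448 + (1−p*)·-8.6109]/1.04 = 9.6273. B = V − Δ·S = -33.6827.
(1,1): S=76.6800. Δ = (V_up−V_dn)/(S_up−S_dn) = (47.7844−11.7448)/(82.8144−46.7748) = 1.0000. V = [p*·47.7844 + (1−p*)·11.7448]/1.04 = 42.9973. B = V − Δ·S = -33.6827.
(0,0): S=71.0000. Δ = (V_up−V_dn)/(S_up−S_dn) = (42.9973−9.6273)/(76.6800−43.3100) = 1.0000. V = [p*·42.9973 + (1−p*)·9.6273]/1.04 = 38.6128. B = V − Δ·S = -32.3872.
The time-0 hedge costs 38.6128, which is the no-arbitrage price.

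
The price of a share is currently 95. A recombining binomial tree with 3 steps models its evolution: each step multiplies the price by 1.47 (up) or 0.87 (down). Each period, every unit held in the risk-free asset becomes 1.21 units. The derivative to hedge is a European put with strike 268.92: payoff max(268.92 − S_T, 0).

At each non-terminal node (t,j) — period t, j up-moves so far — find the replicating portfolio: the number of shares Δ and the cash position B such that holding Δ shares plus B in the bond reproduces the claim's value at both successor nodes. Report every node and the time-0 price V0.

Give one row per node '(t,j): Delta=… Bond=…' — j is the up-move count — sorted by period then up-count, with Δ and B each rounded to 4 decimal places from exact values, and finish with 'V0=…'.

Risk-neutral probability p* = (R−d)/(u−d) = (1.21−0.87)/(1.47−0.87) = 0.5667.
Payoff layer (t=3): V(3,0)=206.3622, V(3,1)=163.2189, V(3,2)=90.3216, V(3,3)=0.0000
  t=2,j=0: stock 71.9055 → up 105.7011 (V=163.2189), down 62.5578 (V=206.3622). Price 150.3424; hedge Δ=-1.0000, bond B=222.2479.
  t=2,j=1: stock 121.4955 → up 178.5984 (V=90.3216), down 105.7011 (V=163.2189). Price 100.7524; hedge Δ=-1.0000, bond B=222.2479.
  t=2,j=2: stock 205.2855 → up 301.7697 (V=0.0000), down 178.5984 (V=90.3216). Price 32.3466; hedge Δ=-0.7333, bond B=182.8826.
  t=1,j=0: stock 82.6500 → up 121.4955 (V=100.7524), down 71.9055 (V=150.3424). Price 101.0260; hedge Δ=-1.0000, bond B=183.6760.
  t=1,j=1: stock 139.6500 → up 205.2855 (V=32.3466), down 121.4955 (V=100.7524). Price 51.2307; hedge Δ=-0.8164, bond B=165.2404.
  t=0,j=0: stock 95.0000 → up 139.6500 (V=51.2307), down 82.6500 (V=101.0260). Price 60.1724; hedge Δ=-0.8736, bond B=143.1646.
Each (Δ,B) replicates both successor values, so the strategy is self-financing and V0 is arbitrage-free.

(0,0): Delta=-0.8736 Bond=143.1646
(1,0): Delta=-1.0000 Bond=183.6760
(1,1): Delta=-0.8164 Bond=165.2404
(2,0): Delta=-1.0000 Bond=222.2479
(2,1): Delta=-1.0000 Bond=222.2479
(2,2): Delta=-0.7333 Bond=182.8826
V0=60.1724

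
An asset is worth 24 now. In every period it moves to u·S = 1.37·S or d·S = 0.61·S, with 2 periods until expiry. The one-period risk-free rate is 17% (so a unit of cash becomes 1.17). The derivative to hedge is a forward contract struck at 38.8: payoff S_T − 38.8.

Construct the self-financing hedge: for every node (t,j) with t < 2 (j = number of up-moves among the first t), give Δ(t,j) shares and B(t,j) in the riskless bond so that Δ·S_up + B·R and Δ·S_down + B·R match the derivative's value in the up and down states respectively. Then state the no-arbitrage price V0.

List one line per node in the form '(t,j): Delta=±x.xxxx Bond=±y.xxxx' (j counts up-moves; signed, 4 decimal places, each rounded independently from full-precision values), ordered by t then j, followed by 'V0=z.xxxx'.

(0,0): Delta=1.0000 Bond=-28.3439
(1,0): Delta=1.0000 Bond=-33.1624
(1,1): Delta=1.0000 Bond=-33.1624
V0=-4.3439

Under the risk-neutral measure, an up-move has probability p* = (R−d)/(u−d) = 0.7368 and values discount at R = 1.17.
Terminal payoffs: V(2,0)=-29.8696, V(2,1)=-18.7432, V(2,2)=6.2456
Node (1,0) S=14.6400: V=(p*·-18.7432+(1−p*)·-29.8696)/1.17=-18.5224; Δ=(-18.7432−-29.8696)/(20.0568−8.9304)=1.0000; B=V−Δ·S=-33.1624
Node (1,1) S=32.8800: V=(p*·6.2456+(1−p*)·-18.7432)/1.17=-0.2824; Δ=(6.2456−-18.7432)/(45.0456−20.0568)=1.0000; B=V−Δ·S=-33.1624
Node (0,0) S=24.0000: V=(p*·-0.2824+(1−p*)·-18.5224)/1.17=-4.3439; Δ=(-0.2824−-18.5224)/(32.8800−14.6400)=1.0000; B=V−Δ·S=-28.3439
The time-0 hedge costs -4.3439, which is the no-arbitrage price.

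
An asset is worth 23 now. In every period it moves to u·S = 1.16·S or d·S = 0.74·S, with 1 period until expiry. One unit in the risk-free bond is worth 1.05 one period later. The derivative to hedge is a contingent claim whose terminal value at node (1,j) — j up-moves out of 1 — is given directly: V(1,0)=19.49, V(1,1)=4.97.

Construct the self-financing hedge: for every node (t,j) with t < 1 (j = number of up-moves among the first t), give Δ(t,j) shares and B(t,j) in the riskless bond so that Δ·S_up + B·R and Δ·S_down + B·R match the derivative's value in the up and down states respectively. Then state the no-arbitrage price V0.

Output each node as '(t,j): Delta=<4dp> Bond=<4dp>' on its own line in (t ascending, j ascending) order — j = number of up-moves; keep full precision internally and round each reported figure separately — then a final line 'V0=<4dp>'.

(0,0): Delta=-1.5031 Bond=42.9265
V0=8.3551

Under the risk-neutral measure, an up-move has probability p* = (R−d)/(u−d) = 0.7381 and values discount at R = 1.05.
At expiry t=1: V(1,0)=19.4900, V(1,1)=4.9700
  t=0,j=0: stock 23.0000 → up 26.6800 (V=4.9700), down 17.0200 (V=19.4900). Price 8.3551; hedge Δ=-1.5031, bond B=42.9265.
Check: Δ(0,0)·S0 + B(0,0) = 8.3551 = V0.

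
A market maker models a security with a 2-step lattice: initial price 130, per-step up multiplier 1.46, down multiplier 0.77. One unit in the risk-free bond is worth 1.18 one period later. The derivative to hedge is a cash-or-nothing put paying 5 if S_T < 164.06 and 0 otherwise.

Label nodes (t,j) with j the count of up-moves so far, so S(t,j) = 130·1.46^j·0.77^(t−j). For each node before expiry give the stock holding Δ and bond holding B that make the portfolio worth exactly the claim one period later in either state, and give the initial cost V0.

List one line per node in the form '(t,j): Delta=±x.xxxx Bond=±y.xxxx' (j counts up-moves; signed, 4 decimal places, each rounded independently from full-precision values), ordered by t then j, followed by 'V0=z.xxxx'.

(0,0): Delta=-0.0281 Bond=5.9720
(1,0): Delta=0.0000 Bond=4.2373
(1,1): Delta=-0.0382 Bond=8.9659
V0=2.3230

Under the risk-neutral measure, an up-move has probability p* = (R−d)/(u−d) = 0.5942 and values discount at R = 1.18.
Payoff layer (t=2): V(2,0)=5.0000, V(2,1)=5.0000, V(2,2)=0.0000
Node (1,0) S=100.1000: V=(p*·5.0000+(1−p*)·5.0000)/1.18=4.2373; Δ=(5.0000−5.0000)/(146.1460−77.0770)=0.0000; B=V−Δ·S=4.2373
Node (1,1) S=189.8000: V=(p*·0.0000+(1−p*)·5.0000)/1.18=1.7195; Δ=(0.0000−5.0000)/(277.1080−146.1460)=-0.0382; B=V−Δ·S=8.9659
Node (0,0) S=130.0000: V=(p*·1.7195+(1−p*)·4.2373)/1.18=2.3230; Δ=(1.7195−4.2373)/(189.8000−100.1000)=-0.0281; B=V−Δ·S=5.9720
Root portfolio cost Δ·130+B reproduces V0=2.3230.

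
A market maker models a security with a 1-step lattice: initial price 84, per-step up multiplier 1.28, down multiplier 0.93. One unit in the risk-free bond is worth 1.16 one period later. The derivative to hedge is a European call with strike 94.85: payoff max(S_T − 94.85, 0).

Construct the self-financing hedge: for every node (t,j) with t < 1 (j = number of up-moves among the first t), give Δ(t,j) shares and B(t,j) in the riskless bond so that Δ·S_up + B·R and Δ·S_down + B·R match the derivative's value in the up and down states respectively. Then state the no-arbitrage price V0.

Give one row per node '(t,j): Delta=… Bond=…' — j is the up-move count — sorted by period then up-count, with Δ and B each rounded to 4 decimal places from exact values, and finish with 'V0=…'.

Since d<R<u, set p* = (R−d)/(u−d) = 0.6571; price each node as the discounted p*-expectation of its children.
At expiry t=1: V(1,0)=0.0000, V(1,1)=12.6700
(0,0): S=84.0000. Δ = (V_up−V_dn)/(S_up−S_dn) = (12.6700−0.0000)/(107.5200−78.1200) = 0.4310. V = [p*·12.6700 + (1−p*)·0.0000]/1.16 = 7.1776. B = V − Δ·S = -29.0224.
Check: Δ(0,0)·S0 + B(0,0) = 7.1776 = V0.

(0,0): Delta=0.4310 Bond=-29.0224
V0=7.1776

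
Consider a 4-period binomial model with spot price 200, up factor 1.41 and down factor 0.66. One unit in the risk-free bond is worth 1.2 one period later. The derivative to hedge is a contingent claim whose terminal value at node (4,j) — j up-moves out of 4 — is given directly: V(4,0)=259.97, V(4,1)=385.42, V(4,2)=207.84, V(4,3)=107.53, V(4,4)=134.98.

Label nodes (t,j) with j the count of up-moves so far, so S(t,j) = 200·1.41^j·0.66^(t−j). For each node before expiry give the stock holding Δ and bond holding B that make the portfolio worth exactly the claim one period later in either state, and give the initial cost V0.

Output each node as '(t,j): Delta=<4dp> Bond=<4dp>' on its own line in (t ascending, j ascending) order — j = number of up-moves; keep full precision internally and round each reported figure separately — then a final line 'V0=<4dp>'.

Risk-neutral probability p* = (R−d)/(u−d) = (1.2−0.66)/(1.41−0.66) = 0.7200.
Terminal values V(4,·): V(4,0)=259.9700, V(4,1)=385.4200, V(4,2)=207.8400, V(4,3)=107.5300, V(4,4)=134.9800
  t=3,j=0: stock 57.4992 → up 81.0739 (V=385.4200), down 37.9495 (V=259.9700). Price 291.9117; hedge Δ=2.9090, bond B=124.6450.
  t=3,j=1: stock 122.8392 → up 173.2033 (V=207.8400), down 81.0739 (V=385.4200). Price 214.6353; hedge Δ=-1.9275, bond B=451.4087.
  t=3,j=2: stock 262.4292 → up 370.0252 (V=107.5300), down 173.2033 (V=207.8400). Price 113.0140; hedge Δ=-0.5096, bond B=246.7607.
  t=3,j=3: stock 560.6442 → up 790.5083 (V=134.9800), down 370.0252 (V=107.5300). Price 106.0783; hedge Δ=0.0653, bond B=69.4783.
  t=2,j=0: stock 87.1200 → up 122.8392 (V=214.6353), down 57.4992 (V=291.9117). Price 196.8939; hedge Δ=-1.1827, bond B=299.9290.
  t=2,j=1: stock 186.1200 → up 262.4292 (V=113.0140), down 122.8392 (V=214.6353). Price 117.8900; hedge Δ=-0.7280, bond B=253.3851.
  t=2,j=2: stock 397.6200 → up 560.6442 (V=106.0783), down 262.4292 (V=113.0140). Price 90.0169; hedge Δ=-0.0233, bond B=99.2645.
  t=1,j=0: stock 132.0000 → up 186.1200 (V=117.8900), down 87.1200 (V=196.8939). Price 116.6759; hedge Δ=-0.7980, bond B=222.0145.
  t=1,j=1: stock 282.0000 → up 397.6200 (V=90.0169), down 186.1200 (V=117.8900). Price 81.5178; hedge Δ=-0.1318, bond B=118.6819.
  t=0,j=0: stock 200.0000 → up 282.0000 (V=81.5178), down 132.0000 (V=116.6759). Price 76.1351; hedge Δ=-0.2344, bond B=123.0125.
Root portfolio cost Δ·200+B reproduces V0=76.1351.

(0,0): Delta=-0.2344 Bond=123.0125
(1,0): Delta=-0.7980 Bond=222.0145
(1,1): Delta=-0.1318 Bond=118.6819
(2,0): Delta=-1.1827 Bond=299.9290
(2,1): Delta=-0.7280 Bond=253.3851
(2,2): Delta=-0.0233 Bond=99.2645
(3,0): Delta=2.9090 Bond=124.6450
(3,1): Delta=-1.9275 Bond=451.4087
(3,2): Delta=-0.5096 Bond=246.7607
(3,3): Delta=0.0653 Bond=69.4783
V0=76.1351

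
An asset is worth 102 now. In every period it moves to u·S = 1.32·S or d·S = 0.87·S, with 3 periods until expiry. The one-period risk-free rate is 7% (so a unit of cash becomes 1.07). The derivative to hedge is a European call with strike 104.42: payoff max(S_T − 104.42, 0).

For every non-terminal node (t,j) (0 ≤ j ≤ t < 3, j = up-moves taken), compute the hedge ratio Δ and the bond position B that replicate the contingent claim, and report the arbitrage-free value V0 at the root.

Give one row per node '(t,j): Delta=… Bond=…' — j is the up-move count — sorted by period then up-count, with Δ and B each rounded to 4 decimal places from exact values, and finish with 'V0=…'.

Under the risk-neutral measure, an up-move has probability p* = (R−d)/(u−d) = 0.4444 and values discount at R = 1.07.
Terminal payoffs: V(3,0)=0.0000, V(3,1)=0.0000, V(3,2)=50.2006, V(3,3)=130.1767
  t=2,j=0: stock 77.2038 → up 101.9090 (V=0.0000), down 67.1673 (V=0.0000). Price 0.0000; hedge Δ=0.0000, bond B=0.0000.
  t=2,j=1: stock 117.1368 → up 154.6206 (V=50.2006), down 101.9090 (V=0.0000). Price 20.8517; hedge Δ=0.9524, bond B=-90.7051.
  t=2,j=2: stock 177.7248 → up 234.5967 (V=130.1767), down 154.6206 (V=50.2006). Price 80.1360; hedge Δ=1.0000, bond B=-97.5888.
  t=1,j=0: stock 88.7400 → up 117.1368 (V=20.8517), down 77.2038 (V=0.0000). Price 8.6612; hedge Δ=0.5222, bond B=-37.6761.
  t=1,j=1: stock 134.6400 → up 177.7248 (V=80.1360), down 117.1368 (V=20.8517). Price 44.1124; hedge Δ=0.9785, bond B=-87.6304.
  t=0,j=0: stock 102.0000 → up 134.6400 (V=44.1124), down 88.7400 (V=8.6612). Price 22.8199; hedge Δ=0.7724, bond B=-55.9607.
Root portfolio cost Δ·102+B reproduces V0=22.8199.

(0,0): Delta=0.7724 Bond=-55.9607
(1,0): Delta=0.5222 Bond=-37.6761
(1,1): Delta=0.9785 Bond=-87.6304
(2,0): Delta=0.0000 Bond=0.0000
(2,1): Delta=0.9524 Bond=-90.7051
(2,2): Delta=1.0000 Bond=-97.5888
V0=22.8199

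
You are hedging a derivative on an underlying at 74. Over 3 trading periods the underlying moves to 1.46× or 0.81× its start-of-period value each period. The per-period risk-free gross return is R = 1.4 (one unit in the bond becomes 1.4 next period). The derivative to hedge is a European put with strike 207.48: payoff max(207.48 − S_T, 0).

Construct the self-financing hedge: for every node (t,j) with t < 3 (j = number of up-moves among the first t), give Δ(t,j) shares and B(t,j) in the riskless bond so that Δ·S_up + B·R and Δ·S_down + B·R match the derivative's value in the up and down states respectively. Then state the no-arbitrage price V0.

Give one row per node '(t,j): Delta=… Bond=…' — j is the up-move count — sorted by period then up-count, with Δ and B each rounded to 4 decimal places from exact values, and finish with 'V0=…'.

Risk-neutral probability p* = (R−d)/(u−d) = (1.4−0.81)/(1.46−0.81) = 0.9077.
Terminal values V(3,·): V(3,0)=168.1534, V(3,1)=136.5950, V(3,2)=79.7119, V(3,3)=0.0000
(2,0): S=48.5514. Δ = (V_up−V_dn)/(S_up−S_dn) = (136.5950−168.1534)/(70.8850−39.3266) = -1.0000. V = [p*·136.5950 + (1−p*)·168.1534]/1.4 = 99.6486. B = V − Δ·S = 148.2000.
(2,1): S=87.5124. Δ = (V_up−V_dn)/(S_up−S_dn) = (79.7119−136.5950)/(127.7681−70.8850) = -1.0000. V = [p*·79.7119 + (1−p*)·136.5950]/1.4 = 60.6876. B = V − Δ·S = 148.2000.
(2,2): S=157.7384. Δ = (V_up−V_dn)/(S_up−S_dn) = (0.0000−79.7119)/(230.2981−127.7681) = -0.7774. V = [p*·0.0000 + (1−p*)·79.7119]/1.4 = 5.2557. B = V − Δ·S = 127.8894.
(1,0): S=59.9400. Δ = (V_up−V_dn)/(S_up−S_dn) = (60.6876−99.6486)/(87.5124−48.5514) = -1.0000. V = [p*·60.6876 + (1−p*)·99.6486]/1.4 = 45.9171. B = V − Δ·S = 105.8571.
(1,1): S=108.0400. Δ = (V_up−V_dn)/(S_up−S_dn) = (5.2557−60.6876)/(157.7384−87.5124) = -0.7893. V = [p*·5.2557 + (1−p*)·60.6876]/1.4 = 7.4089. B = V − Δ·S = 92.6887.
(0,0): S=74.0000. Δ = (V_up−V_dn)/(S_up−S_dn) = (7.4089−45.9171)/(108.0400−59.9400) = -0.8006. V = [p*·7.4089 + (1−p*)·45.9171]/1.4 = 7.8311. B = V − Δ·S = 67.0745.
Each (Δ,B) replicates both successor values, so the strategy is self-financing and V0 is arbitrage-free.

(0,0): Delta=-0.8006 Bond=67.0745
(1,0): Delta=-1.0000 Bond=105.8571
(1,1): Delta=-0.7893 Bond=92.6887
(2,0): Delta=-1.0000 Bond=148.2000
(2,1): Delta=-1.0000 Bond=148.2000
(2,2): Delta=-0.7774 Bond=127.8894
V0=7.8311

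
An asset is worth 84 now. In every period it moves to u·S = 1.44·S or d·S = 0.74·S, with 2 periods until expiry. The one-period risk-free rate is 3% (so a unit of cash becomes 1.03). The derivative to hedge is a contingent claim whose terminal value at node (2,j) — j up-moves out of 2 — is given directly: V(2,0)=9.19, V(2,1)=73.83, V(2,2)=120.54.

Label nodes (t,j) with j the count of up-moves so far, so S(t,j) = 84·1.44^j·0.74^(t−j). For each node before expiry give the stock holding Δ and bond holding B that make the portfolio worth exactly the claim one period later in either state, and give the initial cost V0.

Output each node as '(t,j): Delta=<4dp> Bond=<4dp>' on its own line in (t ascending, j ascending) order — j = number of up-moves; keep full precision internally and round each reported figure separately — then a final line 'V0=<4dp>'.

(0,0): Delta=0.9447 Bond=-23.1046
(1,0): Delta=1.4856 Bond=-57.4211
(1,1): Delta=0.5517 Bond=23.7387
V0=56.2461

Under the risk-neutral measure, an up-move has probability p* = (R−d)/(u−d) = 0.4143 and values discount at R = 1.03.
At expiry t=2: V(2,0)=9.1900, V(2,1)=73.8300, V(2,2)=120.5400
  t=1,j=0: stock 62.1600 → up 89.5104 (V=73.8300), down 45.9984 (V=9.1900). Price 34.9218; hedge Δ=1.4856, bond B=-57.4211.
  t=1,j=1: stock 120.9600 → up 174.1824 (V=120.5400), down 89.5104 (V=73.8300). Price 90.4673; hedge Δ=0.5517, bond B=23.7387.
  t=0,j=0: stock 84.0000 → up 120.9600 (V=90.4673), down 62.1600 (V=34.9218). Price 56.2461; hedge Δ=0.9447, bond B=-23.1046.
Each (Δ,B) replicates both successor values, so the strategy is self-financing and V0 is arbitrage-free.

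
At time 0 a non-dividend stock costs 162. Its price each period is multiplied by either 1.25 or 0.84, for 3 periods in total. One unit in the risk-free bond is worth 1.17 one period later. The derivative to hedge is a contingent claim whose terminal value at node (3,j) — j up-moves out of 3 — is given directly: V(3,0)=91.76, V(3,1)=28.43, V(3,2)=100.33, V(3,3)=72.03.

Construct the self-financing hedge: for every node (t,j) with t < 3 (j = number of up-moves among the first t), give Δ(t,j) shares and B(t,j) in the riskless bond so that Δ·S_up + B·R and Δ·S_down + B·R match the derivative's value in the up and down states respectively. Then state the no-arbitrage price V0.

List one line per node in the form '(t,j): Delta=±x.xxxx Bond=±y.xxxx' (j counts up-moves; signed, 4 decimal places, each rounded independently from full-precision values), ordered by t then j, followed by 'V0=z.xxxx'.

No-arbitrage ⇒ martingale measure with p* = (R−d)/(u−d) = 0.8049.
Terminal payoffs: V(3,0)=91.7600, V(3,1)=28.4300, V(3,2)=100.3300, V(3,3)=72.0300
(2,0): S=114.3072. Δ = (V_up−V_dn)/(S_up−S_dn) = (28.4300−91.7600)/(142.8840−96.0180) = -1.3513. V = [p*·28.4300 + (1−p*)·91.7600]/1.17 = 34.8607. B = V − Δ·S = 189.3242.
(2,1): S=170.1000. Δ = (V_up−V_dn)/(S_up−S_dn) = (100.3300−28.4300)/(212.6250−142.8840) = 1.0310. V = [p*·100.3300 + (1−p*)·28.4300]/1.17 = 73.7613. B = V − Δ·S = -101.6045.
(2,2): S=253.1250. Δ = (V_up−V_dn)/(S_up−S_dn) = (72.0300−100.3300)/(316.4062−212.6250) = -0.2727. V = [p*·72.0300 + (1−p*)·100.3300]/1.17 = 66.2837. B = V − Δ·S = 135.3081.
(1,0): S=136.0800. Δ = (V_up−V_dn)/(S_up−S_dn) = (73.7613−34.8607)/(170.1000−114.3072) = 0.6972. V = [p*·73.7613 + (1−p*)·34.8607]/1.17 = 56.5564. B = V − Δ·S = -38.3230.
(1,1): S=202.5000. Δ = (V_up−V_dn)/(S_up−S_dn) = (66.2837−73.7613)/(253.1250−170.1000) = -0.0901. V = [p*·66.2837 + (1−p*)·73.7613]/1.17 = 57.8998. B = V − Δ·S = 76.1378.
(0,0): S=162.0000. Δ = (V_up−V_dn)/(S_up−S_dn) = (57.8998−56.5564)/(202.5000−136.0800) = 0.0202. V = [p*·57.8998 + (1−p*)·56.5564]/1.17 = 49.2630. B = V − Δ·S = 45.9863.
Check: Δ(0,0)·S0 + B(0,0) = 49.2630 = V0.

(0,0): Delta=0.0202 Bond=45.9863
(1,0): Delta=0.6972 Bond=-38.3230
(1,1): Delta=-0.0901 Bond=76.1378
(2,0): Delta=-1.3513 Bond=189.3242
(2,1): Delta=1.0310 Bond=-101.6045
(2,2): Delta=-0.2727 Bond=135.3081
V0=49.2630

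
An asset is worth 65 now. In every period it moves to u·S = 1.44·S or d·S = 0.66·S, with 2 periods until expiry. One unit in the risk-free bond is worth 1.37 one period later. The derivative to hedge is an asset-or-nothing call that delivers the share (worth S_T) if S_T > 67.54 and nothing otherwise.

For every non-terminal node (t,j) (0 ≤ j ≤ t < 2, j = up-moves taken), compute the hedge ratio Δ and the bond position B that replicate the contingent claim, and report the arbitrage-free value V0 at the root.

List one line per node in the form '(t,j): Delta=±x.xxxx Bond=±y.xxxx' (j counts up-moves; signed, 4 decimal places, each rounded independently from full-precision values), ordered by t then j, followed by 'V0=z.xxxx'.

Under the risk-neutral measure, an up-move has probability p* = (R−d)/(u−d) = 0.9103 and values discount at R = 1.37.
Terminal values V(2,·): V(2,0)=0.0000, V(2,1)=0.0000, V(2,2)=134.7840
Node (1,0) S=42.9000: V=(p*·0.0000+(1−p*)·0.0000)/1.37=0.0000; Δ=(0.0000−0.0000)/(61.7760−28.3140)=0.0000; B=V−Δ·S=0.0000
Node (1,1) S=93.6000: V=(p*·134.7840+(1−p*)·0.0000)/1.37=89.5533; Δ=(134.7840−0.0000)/(134.7840−61.7760)=1.8462; B=V−Δ·S=-83.2467
Node (0,0) S=65.0000: V=(p*·89.5533+(1−p*)·0.0000)/1.37=59.5011; Δ=(89.5533−0.0000)/(93.6000−42.9000)=1.7663; B=V−Δ·S=-55.3108
Self-financing check: at every node Δ·S+B equals the discounted successor values.

(0,0): Delta=1.7663 Bond=-55.3108
(1,0): Delta=0.0000 Bond=0.0000
(1,1): Delta=1.8462 Bond=-83.2467
V0=59.5011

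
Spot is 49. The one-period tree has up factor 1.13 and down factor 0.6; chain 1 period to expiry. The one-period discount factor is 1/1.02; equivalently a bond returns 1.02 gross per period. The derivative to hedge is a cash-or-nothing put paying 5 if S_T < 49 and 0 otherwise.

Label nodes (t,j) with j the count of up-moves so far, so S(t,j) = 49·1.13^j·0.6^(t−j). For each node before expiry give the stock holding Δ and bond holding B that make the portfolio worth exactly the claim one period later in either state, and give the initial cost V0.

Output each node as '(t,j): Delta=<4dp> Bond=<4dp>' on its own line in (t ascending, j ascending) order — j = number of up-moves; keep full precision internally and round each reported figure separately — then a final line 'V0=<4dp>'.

(0,0): Delta=-0.1925 Bond=10.4514
V0=1.0174

No-arbitrage ⇒ martingale measure with p* = (R−d)/(u−d) = 0.7925.
Terminal values V(1,·): V(1,0)=5.0000, V(1,1)=0.0000
  t=0,j=0: stock 49.0000 → up 55.3700 (V=0.0000), down 29.4000 (V=5.0000). Price 1.0174; hedge Δ=-0.1925, bond B=10.4514.
Self-financing check: at every node Δ·S+B equals the discounted successor values.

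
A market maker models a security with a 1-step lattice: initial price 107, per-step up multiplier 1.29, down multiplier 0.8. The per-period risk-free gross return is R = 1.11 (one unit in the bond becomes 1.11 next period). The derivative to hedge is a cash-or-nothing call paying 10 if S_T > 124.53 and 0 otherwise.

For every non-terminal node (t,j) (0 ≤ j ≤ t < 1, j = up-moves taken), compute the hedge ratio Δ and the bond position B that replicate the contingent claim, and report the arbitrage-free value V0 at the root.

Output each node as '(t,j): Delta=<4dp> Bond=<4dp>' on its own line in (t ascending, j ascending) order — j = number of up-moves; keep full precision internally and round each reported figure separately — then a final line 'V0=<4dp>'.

Under the risk-neutral measure, an up-move has probability p* = (R−d)/(u−d) = 0.6327 and values discount at R = 1.11.
At expiry t=1: V(1,0)=0.0000, V(1,1)=10.0000
(0,0): S=107.0000. Δ = (V_up−V_dn)/(S_up−S_dn) = (10.0000−0.0000)/(138.0300−85.6000) = 0.1907. V = [p*·10.0000 + (1−p*)·0.0000]/1.11 = 5.6996. B = V − Δ·S = -14.7086.
The time-0 hedge costs 5.6996, which is the no-arbitrage price.

(0,0): Delta=0.1907 Bond=-14.7086
V0=5.6996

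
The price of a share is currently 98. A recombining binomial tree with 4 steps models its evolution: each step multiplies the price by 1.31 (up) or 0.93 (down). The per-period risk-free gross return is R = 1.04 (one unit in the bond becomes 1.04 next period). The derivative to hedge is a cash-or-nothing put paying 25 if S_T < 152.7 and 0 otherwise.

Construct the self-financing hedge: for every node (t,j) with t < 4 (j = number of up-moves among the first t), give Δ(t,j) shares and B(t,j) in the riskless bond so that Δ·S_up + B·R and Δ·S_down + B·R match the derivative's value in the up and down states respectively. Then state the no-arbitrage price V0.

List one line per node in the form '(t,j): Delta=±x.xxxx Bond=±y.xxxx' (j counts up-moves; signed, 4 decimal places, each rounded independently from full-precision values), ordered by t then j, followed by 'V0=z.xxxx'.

(0,0): Delta=-0.1066 Bond=30.1934
(1,0): Delta=-0.0559 Bond=26.7827
(1,1): Delta=-0.1949 Bond=42.7373
(2,0): Delta=0.0000 Bond=23.1139
(2,1): Delta=-0.1534 Bond=39.4889
(2,2): Delta=-0.2673 Bond=56.6163
(3,0): Delta=0.0000 Bond=24.0385
(3,1): Delta=0.0000 Bond=24.0385
(3,2): Delta=-0.4206 Bond=82.8694
(3,3): Delta=0.0000 Bond=0.0000
V0=19.7468

Since d<R<u, set p* = (R−d)/(u−d) = 0.2895; price each node as the discounted p*-expectation of its children.
Payoff layer (t=4): V(4,0)=25.0000, V(4,1)=25.0000, V(4,2)=25.0000, V(4,3)=0.0000, V(4,4)=0.0000
  t=3,j=0: stock 78.8270 → up 103.2634 (V=25.0000), down 73.3091 (V=25.0000). Price 24.0385; hedge Δ=0.0000, bond B=24.0385.
  t=3,j=1: stock 111.0359 → up 145.4570 (V=25.0000), down 103.2634 (V=25.0000). Price 24.0385; hedge Δ=0.0000, bond B=24.0385.
  t=3,j=2: stock 156.4054 → up 204.8910 (V=0.0000), down 145.4570 (V=25.0000). Price 17.0800; hedge Δ=-0.4206, bond B=82.8694.
  t=3,j=3: stock 220.3129 → up 288.6099 (V=0.0000), down 204.8910 (V=0.0000). Price 0.0000; hedge Δ=0.0000, bond B=0.0000.
  t=2,j=0: stock 84.7602 → up 111.0359 (V=24.0385), down 78.8270 (V=24.0385). Price 23.1139; hedge Δ=0.0000, bond B=23.1139.
  t=2,j=1: stock 119.3934 → up 156.4054 (V=17.0800), down 111.0359 (V=24.0385). Price 21.1771; hedge Δ=-0.1534, bond B=39.4889.
  t=2,j=2: stock 168.1778 → up 220.3129 (V=0.0000), down 156.4054 (V=17.0800). Price 11.6690; hedge Δ=-0.2673, bond B=56.6163.
  t=1,j=0: stock 91.1400 → up 119.3934 (V=21.1771), down 84.7602 (V=23.1139). Price 21.6858; hedge Δ=-0.0559, bond B=26.7827.
  t=1,j=1: stock 128.3800 → up 168.1778 (V=11.6690), down 119.3934 (V=21.1771). Price 17.7161; hedge Δ=-0.1949, bond B=42.7373.
  t=0,j=0: stock 98.0000 → up 128.3800 (V=17.7161), down 91.1400 (V=21.6858). Price 19.7468; hedge Δ=-0.1066, bond B=30.1934.
Root portfolio cost Δ·98+B reproduces V0=19.7468.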